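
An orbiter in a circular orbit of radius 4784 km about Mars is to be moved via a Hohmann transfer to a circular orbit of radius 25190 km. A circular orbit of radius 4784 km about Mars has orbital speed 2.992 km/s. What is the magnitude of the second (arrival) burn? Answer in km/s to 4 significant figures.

From the circular-orbit relation v² = μ/r at r = 4784 km: μ = v²r = (2.992)² × 4784 = 42826.7 km³/s².
The Hohmann ellipse has a_t = (r₁ + r₂)/2 = 14987 km.
On the circular orbit at r = 25190 km, v_c = √(μ/r) = 1.3039 km/s.
Transfer-orbit speed at the same r (vis-viva, a = a_t): v_t = √[μ(2/r − 1/a_t)] = 0.73668 km/s.
Δv₂ = |v_t − v_c| = |0.73668 − 1.3039| = 0.5672 km/s.

Δv₂ = 0.5672 km/s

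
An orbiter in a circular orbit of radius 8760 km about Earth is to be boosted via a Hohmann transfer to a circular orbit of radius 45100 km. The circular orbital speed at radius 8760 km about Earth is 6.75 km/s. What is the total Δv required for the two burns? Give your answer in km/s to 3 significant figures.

Δv = 3.26 km/s

From the circular-orbit relation v² = μ/r at r = 8760 km: μ = v²r = (6.75)² × 8760 = 3.99128×10^5 km³/s².
The Hohmann ellipse has a_t = (r₁ + r₂)/2 = 26930 km.
At r₁ the circular-orbit speed is v₁ = √(μ/r₁) = 6.750 km/s.
Transfer-orbit speed at r₁ (vis-viva equation): v_p = √[μ(2/r₁ − 1/a_t)] = 8.735 km/s.
First burn Δv₁ = |v_p − v₁| = 1.985 km/s.
Circular speed at r₂: v₂ = √(μ/r₂) = 2.975 km/s.
Transfer-orbit speed at r₂: v_a = √[μ(2/r₂ − 1/a_t)] = 1.697 km/s.
Second burn Δv₂ = |v₂ − v_a| = 1.278 km/s.
Total Δv = Δv₁ + Δv₂ = 3.263 km/s.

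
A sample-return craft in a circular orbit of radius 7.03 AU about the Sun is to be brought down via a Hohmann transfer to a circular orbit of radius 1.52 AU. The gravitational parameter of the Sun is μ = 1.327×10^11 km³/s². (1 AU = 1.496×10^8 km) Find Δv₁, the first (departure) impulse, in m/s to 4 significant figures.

Δv₁ = 4535 m/s

In km: r₁ = 7.03 × 1.496×10^8 = 1.051688×10^9 km; r₂ = 1.52 × 1.496×10^8 = 2.27392×10^8 km.
Transfer-ellipse semi-major axis a_t = (r₁ + r₂)/2 = (1.051688×10^9 + 2.27392×10^8)/2 = 6.3954×10^8 km.
On the circular orbit at r = 1.051688×10^9 km, v_c = √(μ/r) = 11.233 km/s.
Vis-viva on the transfer ellipse at r = 1.051688×10^9 km gives v_t = √[μ(2/r − 1/a_t)] = 6.6980 km/s.
Δv₁ = |v_t − v_c| = |6.6980 − 11.233| = 4.535 km/s.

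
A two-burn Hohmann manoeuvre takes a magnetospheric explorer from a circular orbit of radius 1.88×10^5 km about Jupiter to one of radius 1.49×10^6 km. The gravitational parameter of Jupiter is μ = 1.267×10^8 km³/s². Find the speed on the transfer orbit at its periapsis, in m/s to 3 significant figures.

The Hohmann ellipse has a_t = (r₁ + r₂)/2 = 8.390×10^5 km.
At periapsis, r = 1.880×10^5 km.
Applying v² = μ(2/r − 1/a_t): v = 34.60 km/s.

v = 34600 m/s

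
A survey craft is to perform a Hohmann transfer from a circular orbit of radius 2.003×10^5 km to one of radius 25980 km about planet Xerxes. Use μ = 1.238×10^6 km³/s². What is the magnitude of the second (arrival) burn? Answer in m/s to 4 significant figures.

Δv₂ = 2282 m/s

Transfer-ellipse semi-major axis a_t = (r₁ + r₂)/2 = (2.003×10^5 + 25980)/2 = 1.1314×10^5 km.
On the circular orbit at r = 25980 km, v_c = √(μ/r) = 6.903 km/s.
Vis-viva on the transfer ellipse at r = 25980 km gives v_t = √[μ(2/r − 1/a_t)] = 9.185 km/s.
Δv₂ = |v_t − v_c| = |9.185 − 6.903| = 2.282 km/s.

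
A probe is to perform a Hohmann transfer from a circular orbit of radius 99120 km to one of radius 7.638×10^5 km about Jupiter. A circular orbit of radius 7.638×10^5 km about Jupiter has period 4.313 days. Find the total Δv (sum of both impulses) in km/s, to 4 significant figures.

Δv = 18.52 km/s

From Kepler's third law T² = 4π²r³/μ at r = 7.638×10^5 km, T = 4.313 days = 4.313 × 86400 s = 3.726432×10^5 s: μ = 4π²r³/T² = 1.26681×10^8 km³/s².
Semi-major axis of the transfer orbit: a_t = (99120 + 7.638×10^5)/2 = 4.3146×10^5 km.
At r₁ the circular-orbit speed is v₁ = √(μ/r₁) = 35.750 km/s.
On the transfer ellipse at r₁, vis-viva equation gives v_p = √[μ(2/r₁ − 1/a_t)] = 47.566 km/s.
First burn Δv₁ = |v_p − v₁| = 11.816 km/s.
Circular speed at r₂: v₂ = √(μ/r₂) = 12.8785 km/s.
Transfer-orbit speed at r₂: v_a = √[μ(2/r₂ − 1/a_t)] = 6.17272 km/s.
Second burn Δv₂ = |v₂ − v_a| = 6.7058 km/s.
Total Δv = Δv₁ + Δv₂ = 18.52 km/s.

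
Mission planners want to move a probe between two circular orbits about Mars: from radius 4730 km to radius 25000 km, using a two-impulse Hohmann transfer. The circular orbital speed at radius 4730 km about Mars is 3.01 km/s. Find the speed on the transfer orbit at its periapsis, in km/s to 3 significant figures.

v = 3.90 km/s

From the circular-orbit relation v² = μ/r at r = 4730 km: μ = v²r = (3.01)² × 4730 = 42854.3 km³/s².
Semi-major axis of the transfer orbit: a_t = (4730 + 25000)/2 = 14865 km.
At periapsis, r = 4730 km.
From the vis-viva equation, v = √[μ(2/r − 1/a_t)] = 3.903 km/s.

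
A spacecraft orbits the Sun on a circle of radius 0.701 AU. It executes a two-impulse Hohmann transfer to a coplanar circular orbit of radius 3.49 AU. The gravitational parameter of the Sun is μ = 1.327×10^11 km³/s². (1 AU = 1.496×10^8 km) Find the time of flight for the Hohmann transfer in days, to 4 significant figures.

In km: r₁ = 0.701 × 1.496×10^8 = 1.048696×10^8 km; r₂ = 3.49 × 1.496×10^8 = 5.22104×10^8 km.
The Hohmann ellipse has a_t = (r₁ + r₂)/2 = 3.134868×10^8 km.
Half the transfer-orbit period gives t = π√(a_t³/μ) = 4.7868×10^7 s.
Converting: 4.7868×10^7 s ÷ 86400 s/day = 554.0 days.

t = 554.0 days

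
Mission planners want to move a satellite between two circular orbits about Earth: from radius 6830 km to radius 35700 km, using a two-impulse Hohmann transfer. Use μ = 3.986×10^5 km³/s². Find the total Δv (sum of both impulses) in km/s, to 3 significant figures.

Transfer-ellipse semi-major axis a_t = (r₁ + r₂)/2 = (6830 + 35700)/2 = 21265 km.
Circular speed at r₁: v₁ = √(μ/r₁) = √(3.986×10^5/6830) = 7.639 km/s.
On the transfer ellipse at r₁, vis-viva gives v_p = √[μ(2/r₁ − 1/a_t)] = 9.898 km/s.
First burn Δv₁ = |v_p − v₁| = 2.259 km/s.
At r₂, v₂ = √(μ/r₂) = 3.3414 km/s.
Transfer-orbit speed at r₂: v_a = √[μ(2/r₂ − 1/a_t)] = 1.8937 km/s.
Second burn Δv₂ = |v₂ − v_a| = 1.448 km/s.
Δv = Δv₁ + Δv₂ = 2.259 + 1.448 = 3.707 km/s.

Δv = 3.71 km/s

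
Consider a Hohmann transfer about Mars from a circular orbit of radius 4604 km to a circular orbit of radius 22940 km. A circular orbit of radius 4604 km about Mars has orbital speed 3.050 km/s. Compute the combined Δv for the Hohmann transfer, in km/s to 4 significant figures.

Δv = 1.463 km/s

From the circular-orbit relation v² = μ/r at r = 4604 km: μ = v²r = (3.050)² × 4604 = 42828.7 km³/s².
The Hohmann ellipse has a_t = (r₁ + r₂)/2 = 13772 km.
At r₁ the circular-orbit speed is v₁ = √(μ/r₁) = 3.0500 km/s.
Transfer-orbit speed at r₁ (vis-viva equation): v_p = √[μ(2/r₁ − 1/a_t)] = 3.9364 km/s.
First burn Δv₁ = |v_p − v₁| = 0.8864 km/s.
Circular speed at r₂: v₂ = √(μ/r₂) = 1.3664 km/s.
Transfer-orbit speed at r₂: v_a = √[μ(2/r₂ − 1/a_t)] = 0.79002 km/s.
Second burn Δv₂ = |v₂ − v_a| = 0.5764 km/s.
Δv = Δv₁ + Δv₂ = 0.8864 + 0.5764 = 1.463 km/s.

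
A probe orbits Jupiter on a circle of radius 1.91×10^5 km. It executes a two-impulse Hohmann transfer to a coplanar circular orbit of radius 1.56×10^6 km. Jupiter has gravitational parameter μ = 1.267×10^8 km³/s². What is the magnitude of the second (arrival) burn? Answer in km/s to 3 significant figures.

Semi-major axis of the transfer orbit: a_t = (1.910×10^5 + 1.560×10^6)/2 = 8.755×10^5 km.
Circular speed at r = 1.560×10^6 km: v_c = √(μ/r) = 9.012 km/s.
Vis-viva on the transfer ellipse at r = 1.560×10^6 km gives v_t = √[μ(2/r − 1/a_t)] = 4.209 km/s.
Δv₂ = |v_t − v_c| = |4.209 − 9.012| = 4.803 km/s.

Δv₂ = 4.80 km/s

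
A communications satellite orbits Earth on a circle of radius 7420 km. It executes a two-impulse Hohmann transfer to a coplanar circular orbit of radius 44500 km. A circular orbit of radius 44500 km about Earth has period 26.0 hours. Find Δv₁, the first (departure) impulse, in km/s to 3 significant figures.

Δv₁ = 2.26 km/s

From Kepler's third law T² = 4π²r³/μ at r = 44500 km, T = 26.0 hours = 26.0 × 3600 s = 93600 s: μ = 4π²r³/T² = 3.97089×10^5 km³/s².
Semi-major axis of the transfer orbit: a_t = (7420 + 44500)/2 = 25960 km.
On the circular orbit at r = 7420 km, v_c = √(μ/r) = 7.3155 km/s.
Vis-viva on the transfer ellipse at r = 7420 km gives v_t = √[μ(2/r − 1/a_t)] = 9.5779 km/s.
Δv₁ = |v_t − v_c| = |9.5779 − 7.3155| = 2.262 km/s.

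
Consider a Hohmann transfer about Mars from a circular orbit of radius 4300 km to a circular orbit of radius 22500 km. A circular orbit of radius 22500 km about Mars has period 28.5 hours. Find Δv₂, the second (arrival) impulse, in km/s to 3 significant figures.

From Kepler's third law T² = 4π²r³/μ at r = 22500 km, T = 28.5 hours = 28.5 × 3600 s = 1.026×10^5 s: μ = 4π²r³/T² = 42718.2 km³/s².
Semi-major axis of the transfer orbit: a_t = (4300 + 22500)/2 = 13400 km.
Circular speed at r = 22500 km: v_c = √(μ/r) = 1.37789 km/s.
Transfer-orbit speed at the same r (vis-viva, a = a_t): v_t = √[μ(2/r − 1/a_t)] = 0.780543 km/s.
Δv₂ = |v_t − v_c| = |0.780543 − 1.37789| = 0.5973 km/s.

Δv₂ = 0.597 km/s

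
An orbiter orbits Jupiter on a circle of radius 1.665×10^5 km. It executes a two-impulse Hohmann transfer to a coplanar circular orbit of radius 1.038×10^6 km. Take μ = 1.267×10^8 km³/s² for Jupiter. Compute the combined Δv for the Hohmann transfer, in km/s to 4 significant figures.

Δv = 13.87 km/s

The Hohmann ellipse has a_t = (r₁ + r₂)/2 = 6.0225×10^5 km.
Circular speed at r₁: v₁ = √(μ/r₁) = √(1.267×10^8/1.665×10^5) = 27.59 km/s.
On the transfer ellipse at r₁, v² = μ(2/r − 1/a) gives v_p = √[μ(2/r₁ − 1/a_t)] = 36.22 km/s.
First burn Δv₁ = |v_p − v₁| = 8.630 km/s.
At r₂, v₂ = √(μ/r₂) = 11.048 km/s.
Transfer-orbit speed at r₂: v_a = √[μ(2/r₂ − 1/a_t)] = 5.8091 km/s.
Second burn Δv₂ = |v₂ − v_a| = 5.239 km/s.
Total Δv = Δv₁ + Δv₂ = 13.87 km/s.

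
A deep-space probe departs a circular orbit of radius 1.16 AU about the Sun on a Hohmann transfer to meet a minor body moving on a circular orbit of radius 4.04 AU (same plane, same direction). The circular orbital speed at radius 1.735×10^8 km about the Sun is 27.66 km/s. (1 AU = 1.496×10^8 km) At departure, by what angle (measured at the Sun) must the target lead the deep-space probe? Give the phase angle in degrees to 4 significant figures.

From the circular-orbit relation v² = μ/r at r = 1.735×10^8 km: μ = v²r = (27.66)² × 1.735×10^8 = 1.32741×10^11 km³/s².
In km: r₁ = 1.16 × 1.496×10^8 = 1.73536×10^8 km; r₂ = 4.04 × 1.496×10^8 = 6.04384×10^8 km.
Semi-major axis of the transfer orbit: a_t = (1.73536×10^8 + 6.04384×10^8)/2 = 3.8896×10^8 km.
The half-period of the transfer ellipse is t = π√(a_t³/μ) = 6.615×10^7 s.
Target angular speed ω₂ = √(μ/r₂³) = 2.452×10^-8 rad/s.
Angle swept by the target during transfer: ω₂·t = 1.622 rad = 92.93°.
Arrival is 180° from departure on the ellipse, so φ = 180° − 92.93° = 87.07°.

φ = 87.07°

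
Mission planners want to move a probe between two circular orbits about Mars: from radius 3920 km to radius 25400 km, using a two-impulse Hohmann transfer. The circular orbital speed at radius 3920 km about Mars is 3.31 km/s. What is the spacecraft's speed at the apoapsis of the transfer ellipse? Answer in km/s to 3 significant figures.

From the circular-orbit relation v² = μ/r at r = 3920 km: μ = v²r = (3.31)² × 3920 = 42947.9 km³/s².
Semi-major axis of the transfer orbit: a_t = (3920 + 25400)/2 = 14660 km.
At apoapsis, r = 25400 km.
Vis-viva: v = √[μ(2/r − 1/a_t)] = √[42947.9 × (2/25400 − 1/14660)] = 0.6724 km/s.

v = 0.672 km/s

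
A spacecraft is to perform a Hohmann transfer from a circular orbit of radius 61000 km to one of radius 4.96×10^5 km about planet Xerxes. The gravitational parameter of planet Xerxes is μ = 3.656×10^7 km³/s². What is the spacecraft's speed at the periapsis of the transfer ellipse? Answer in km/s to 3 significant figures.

v = 32.7 km/s

The Hohmann ellipse has a_t = (r₁ + r₂)/2 = 2.785×10^5 km.
The periapsis of the transfer ellipse is at r = 61000 km.
Applying v² = μ(2/r − 1/a_t): v = 32.67 km/s.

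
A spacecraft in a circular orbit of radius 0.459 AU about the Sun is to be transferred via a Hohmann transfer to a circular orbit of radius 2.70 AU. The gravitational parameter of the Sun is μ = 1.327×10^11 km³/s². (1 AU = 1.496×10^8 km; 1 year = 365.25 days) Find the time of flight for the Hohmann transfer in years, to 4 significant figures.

In km: r₁ = 0.459 × 1.496×10^8 = 6.86664×10^7 km; r₂ = 2.70 × 1.496×10^8 = 4.0392×10^8 km.
Semi-major axis of the transfer orbit: a_t = (6.86664×10^7 + 4.0392×10^8)/2 = 2.362932×10^8 km.
Half the transfer-orbit period gives t = π√(a_t³/μ) = 3.1325×10^7 s.
Converting: 3.1325×10^7 s ÷ 3.15576×10^7 s/year (365.25 × 86400) = 0.9926 years.

t = 0.9926 years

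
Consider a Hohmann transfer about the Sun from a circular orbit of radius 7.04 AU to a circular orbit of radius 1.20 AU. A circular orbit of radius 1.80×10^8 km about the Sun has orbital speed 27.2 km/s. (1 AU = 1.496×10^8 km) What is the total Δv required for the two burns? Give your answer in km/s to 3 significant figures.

Δv = 13.5 km/s

From the circular-orbit relation v² = μ/r at r = 1.80×10^8 km: μ = v²r = (27.2)² × 1.80×10^8 = 1.33171×10^11 km³/s².
In km: r₁ = 7.04 × 1.496×10^8 = 1.053184×10^9 km; r₂ = 1.20 × 1.496×10^8 = 1.7952×10^8 km.
The Hohmann ellipse has a_t = (r₁ + r₂)/2 = 6.16352×10^8 km.
At r₁ the circular-orbit speed is v₁ = √(μ/r₁) = 11.245 km/s.
On the transfer ellipse at r₁, vis-viva equation gives v_a = √[μ(2/r₁ − 1/a_t)] = 6.0687 km/s.
First burn Δv₁ = |v_a − v₁| = 5.176 km/s.
At r₂, v₂ = √(μ/r₂) = 27.236 km/s.
Transfer-orbit speed at r₂: v_p = √[μ(2/r₂ − 1/a_t)] = 35.603 km/s.
Second burn Δv₂ = |v₂ − v_p| = 8.367 km/s.
Total Δv = Δv₁ + Δv₂ = 13.54 km/s.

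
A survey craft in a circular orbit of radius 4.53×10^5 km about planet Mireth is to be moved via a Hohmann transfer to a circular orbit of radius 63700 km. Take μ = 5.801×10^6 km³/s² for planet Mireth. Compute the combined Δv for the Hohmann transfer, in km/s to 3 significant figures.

Δv = 4.90 km/s

Semi-major axis of the transfer orbit: a_t = (4.530×10^5 + 63700)/2 = 2.5835×10^5 km.
Circular speed at r₁: v₁ = √(μ/r₁) = √(5.801×10^6/4.530×10^5) = 3.5785 km/s.
Transfer-orbit speed at r₁ (vis-viva): v_a = √[μ(2/r₁ − 1/a_t)] = 1.7769 km/s.
First burn Δv₁ = |v_a − v₁| = 1.8016 km/s.
At r₂, v₂ = √(μ/r₂) = 9.54293 km/s.
Transfer-orbit speed at r₂: v_p = √[μ(2/r₂ − 1/a_t)] = 12.6365 km/s.
Second burn Δv₂ = |v₂ − v_p| = 3.0936 km/s.
Δv = Δv₁ + Δv₂ = 1.8016 + 3.0936 = 4.895 km/s.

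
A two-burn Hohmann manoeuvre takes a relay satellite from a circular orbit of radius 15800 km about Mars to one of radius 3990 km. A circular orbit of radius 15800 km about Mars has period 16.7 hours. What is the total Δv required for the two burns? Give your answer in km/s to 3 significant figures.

From Kepler's third law T² = 4π²r³/μ at r = 15800 km, T = 16.7 hours = 16.7 × 3600 s = 60120 s: μ = 4π²r³/T² = 43081.7 km³/s².
Transfer-ellipse semi-major axis a_t = (r₁ + r₂)/2 = (15800 + 3990)/2 = 9895 km.
Circular speed at r₁: v₁ = √(μ/r₁) = √(43081.7/15800) = 1.6513 km/s.
Transfer-orbit speed at r₁ (v² = μ(2/r − 1/a)): v_a = √[μ(2/r₁ − 1/a_t)] = 1.0486 km/s.
First burn Δv₁ = |v_a − v₁| = 0.6027 km/s.
Circular speed at r₂: v₂ = √(μ/r₂) = 3.2859 km/s.
Transfer-orbit speed at r₂: v_p = √[μ(2/r₂ − 1/a_t)] = 4.1522 km/s.
Second burn Δv₂ = |v₂ − v_p| = 0.8663 km/s.
Δv = Δv₁ + Δv₂ = 0.6027 + 0.8663 = 1.469 km/s.

Δv = 1.47 km/s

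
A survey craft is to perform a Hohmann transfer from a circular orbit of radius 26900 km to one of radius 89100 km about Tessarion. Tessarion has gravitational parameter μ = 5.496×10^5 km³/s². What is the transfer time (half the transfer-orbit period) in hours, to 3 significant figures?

t = 16.4 hours

Semi-major axis of the transfer orbit: a_t = (26900 + 89100)/2 = 58000 km.
By Kepler's third law the transfer-orbit period is T = 2π√(a_t³/μ), so t = T/2 = 59190 s.
Converting: 59190 s ÷ 3600 s/hour = 16.4 hours.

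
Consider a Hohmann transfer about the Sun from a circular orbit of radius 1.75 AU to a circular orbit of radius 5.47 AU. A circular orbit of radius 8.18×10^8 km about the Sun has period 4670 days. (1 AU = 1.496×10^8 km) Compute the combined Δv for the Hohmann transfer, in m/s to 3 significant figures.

Δv = 9070 m/s

From Kepler's third law T² = 4π²r³/μ at r = 8.18×10^8 km, T = 4670 days = 4670 × 86400 s = 4.03488×10^8 s: μ = 4π²r³/T² = 1.32727×10^11 km³/s².
In km: r₁ = 1.75 × 1.496×10^8 = 2.618×10^8 km; r₂ = 5.47 × 1.496×10^8 = 8.18312×10^8 km.
The Hohmann ellipse has a_t = (r₁ + r₂)/2 = 5.40056×10^8 km.
At r₁ the circular-orbit speed is v₁ = √(μ/r₁) = 22.51616 km/s.
On the transfer ellipse at r₁, v² = μ(2/r − 1/a) gives v_p = √[μ(2/r₁ − 1/a_t)] = 27.71625 km/s.
First burn Δv₁ = |v_p − v₁| = 5.20009 km/s.
Circular speed at r₂: v₂ = √(μ/r₂) = 12.73561 km/s.
Transfer-orbit speed at r₂: v_a = √[μ(2/r₂ − 1/a_t)] = 8.867173 km/s.
Second burn Δv₂ = |v₂ − v_a| = 3.86844 km/s.
Total Δv = Δv₁ + Δv₂ = 9.069 km/s.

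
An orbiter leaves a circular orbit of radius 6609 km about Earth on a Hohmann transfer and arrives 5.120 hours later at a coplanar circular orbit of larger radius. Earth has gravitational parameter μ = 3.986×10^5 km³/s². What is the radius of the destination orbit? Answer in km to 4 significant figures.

Transfer time t = 5.120 hours = 18432 s, and t = π√(a_t³/μ).
So a_t = (μ t²/π²)^(1/3) = (3.986×10^5 × (18432)² / π²)^(1/3) = 23940 km.
Since a_t = (r₁ + r₂)/2, r₂ = 2a_t − r₁ = 2×23940 − 6609 = 41271 km.

r₂ = 41270 km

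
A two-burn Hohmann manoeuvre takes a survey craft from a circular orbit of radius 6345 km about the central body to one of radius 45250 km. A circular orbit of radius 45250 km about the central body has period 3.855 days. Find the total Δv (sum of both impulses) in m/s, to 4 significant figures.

From Kepler's third law T² = 4π²r³/μ at r = 45250 km, T = 3.855 days = 3.855 × 86400 s = 3.33072×10^5 s: μ = 4π²r³/T² = 32971.5 km³/s².
Transfer-ellipse semi-major axis a_t = (r₁ + r₂)/2 = (6345 + 45250)/2 = 25797.5 km.
Circular speed at r₁: v₁ = √(μ/r₁) = √(32971.5/6345) = 2.2796 km/s.
On the transfer ellipse at r₁, vis-viva gives v_p = √[μ(2/r₁ − 1/a_t)] = 3.0191 km/s.
First burn Δv₁ = |v_p − v₁| = 0.7395 km/s.
At r₂, v₂ = √(μ/r₂) = 0.8536 km/s.
Transfer-orbit speed at r₂: v_a = √[μ(2/r₂ − 1/a_t)] = 0.4233 km/s.
Second burn Δv₂ = |v₂ − v_a| = 0.4303 km/s.
Δv = Δv₁ + Δv₂ = 0.7395 + 0.4303 = 1.170 km/s.

Δv = 1170 m/s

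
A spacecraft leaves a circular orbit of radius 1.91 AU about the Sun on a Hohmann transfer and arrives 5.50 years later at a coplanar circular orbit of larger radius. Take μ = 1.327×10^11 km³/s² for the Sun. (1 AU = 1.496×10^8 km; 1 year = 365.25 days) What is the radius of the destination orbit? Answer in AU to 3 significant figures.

r₂ = 7.98 AU

In km: r₁ = 1.91 × 1.496×10^8 = 2.85736×10^8 km.
Transfer time t = 5.50 years × 365.25 × 86400 s = 1.735668×10^8 s, and t = π√(a_t³/μ).
So a_t = (μ t²/π²)^(1/3) = (1.327×10^11 × (1.735668×10^8)² / π²)^(1/3) = 7.3989×10^8 km.
Since a_t = (r₁ + r₂)/2, r₂ = 2a_t − r₁ = 2×7.3989×10^8 − 2.85736×10^8 = 1.194044×10^9 km.
In AU: r₂ = 1.194044×10^9 / 1.496×10^8 = 7.98 AU.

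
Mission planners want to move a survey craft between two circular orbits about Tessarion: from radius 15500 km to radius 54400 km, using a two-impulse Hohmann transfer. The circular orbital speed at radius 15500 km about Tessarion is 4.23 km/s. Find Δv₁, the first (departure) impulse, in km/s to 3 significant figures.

Δv₁ = 1.05 km/s

From the circular-orbit relation v² = μ/r at r = 15500 km: μ = v²r = (4.23)² × 15500 = 2.77340×10^5 km³/s².
Transfer-ellipse semi-major axis a_t = (r₁ + r₂)/2 = (15500 + 54400)/2 = 34950 km.
On the circular orbit at r = 15500 km, v_c = √(μ/r) = 4.230 km/s.
Vis-viva on the transfer ellipse at r = 15500 km gives v_t = √[μ(2/r − 1/a_t)] = 5.277 km/s.
Δv₁ = |v_t − v_c| = |5.277 − 4.230| = 1.047 km/s.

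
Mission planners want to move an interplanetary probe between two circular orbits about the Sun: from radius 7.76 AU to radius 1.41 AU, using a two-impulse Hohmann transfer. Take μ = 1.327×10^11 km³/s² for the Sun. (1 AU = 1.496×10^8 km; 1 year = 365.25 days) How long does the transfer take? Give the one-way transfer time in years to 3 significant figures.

t = 4.91 years

In km: r₁ = 7.76 × 1.496×10^8 = 1.160896×10^9 km; r₂ = 1.41 × 1.496×10^8 = 2.10936×10^8 km.
Transfer-ellipse semi-major axis a_t = (r₁ + r₂)/2 = (1.160896×10^9 + 2.10936×10^8)/2 = 6.85916×10^8 km.
Transfer time t = π√(a_t³/μ) = π√((6.85916×10^8)³ / 1.327×10^11) = 1.549×10^8 s.
Converting: 1.549×10^8 s ÷ 3.15576×10^7 s/year (365.25 × 86400) = 4.91 years.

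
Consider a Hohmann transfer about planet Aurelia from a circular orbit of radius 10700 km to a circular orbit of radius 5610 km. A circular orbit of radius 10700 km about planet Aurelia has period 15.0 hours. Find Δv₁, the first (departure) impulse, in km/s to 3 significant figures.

Δv₁ = 0.212 km/s

From Kepler's third law T² = 4π²r³/μ at r = 10700 km, T = 15.0 hours = 15.0 × 3600 s = 54000 s: μ = 4π²r³/T² = 16585.3 km³/s².
The Hohmann ellipse has a_t = (r₁ + r₂)/2 = 8155 km.
Circular speed at r = 10700 km: v_c = √(μ/r) = 1.2450 km/s.
Vis-viva on the transfer ellipse at r = 10700 km gives v_t = √[μ(2/r − 1/a_t)] = 1.0326 km/s.
Δv₁ = |v_t − v_c| = |1.0326 − 1.2450| = 0.2124 km/s.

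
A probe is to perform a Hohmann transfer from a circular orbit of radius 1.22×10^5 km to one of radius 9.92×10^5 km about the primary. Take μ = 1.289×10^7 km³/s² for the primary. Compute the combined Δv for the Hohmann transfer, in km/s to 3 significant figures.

Δv = 5.36 km/s

Transfer-ellipse semi-major axis a_t = (r₁ + r₂)/2 = (1.220×10^5 + 9.920×10^5)/2 = 5.570×10^5 km.
Circular speed at r₁: v₁ = √(μ/r₁) = √(1.289×10^7/1.220×10^5) = 10.2789 km/s.
Transfer-orbit speed at r₁ (vis-viva): v_p = √[μ(2/r₁ − 1/a_t)] = 13.7175 km/s.
First burn Δv₁ = |v_p − v₁| = 3.4386 km/s.
At r₂, v₂ = √(μ/r₂) = 3.6047 km/s.
Transfer-orbit speed at r₂: v_a = √[μ(2/r₂ − 1/a_t)] = 1.6870 km/s.
Second burn Δv₂ = |v₂ − v_a| = 1.9177 km/s.
Total Δv = Δv₁ + Δv₂ = 5.356 km/s.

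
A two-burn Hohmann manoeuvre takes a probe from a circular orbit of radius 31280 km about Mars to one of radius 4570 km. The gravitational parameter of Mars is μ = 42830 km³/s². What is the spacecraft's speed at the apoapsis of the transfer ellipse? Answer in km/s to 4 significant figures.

Transfer-ellipse semi-major axis a_t = (r₁ + r₂)/2 = (31280 + 4570)/2 = 17925 km.
The apoapsis of the transfer ellipse is at r = 31280 km.
Vis-viva: v = √[μ(2/r − 1/a_t)] = √[42830 × (2/31280 − 1/17925)] = 0.5908 km/s.

v = 0.5908 km/s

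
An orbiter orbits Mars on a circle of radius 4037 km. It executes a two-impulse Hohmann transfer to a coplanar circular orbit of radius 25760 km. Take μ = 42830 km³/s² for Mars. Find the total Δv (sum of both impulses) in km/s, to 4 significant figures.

Δv = 1.644 km/s

The Hohmann ellipse has a_t = (r₁ + r₂)/2 = 14898.5 km.
Circular speed at r₁: v₁ = √(μ/r₁) = √(42830/4037) = 3.257 km/s.
Transfer-orbit speed at r₁ (vis-viva equation): v_p = √[μ(2/r₁ − 1/a_t)] = 4.283 km/s.
First burn Δv₁ = |v_p − v₁| = 1.026 km/s.
Circular speed at r₂: v₂ = √(μ/r₂) = 1.2894 km/s.
Transfer-orbit speed at r₂: v_a = √[μ(2/r₂ − 1/a_t)] = 0.67121 km/s.
Second burn Δv₂ = |v₂ − v_a| = 0.6182 km/s.
Δv = Δv₁ + Δv₂ = 1.026 + 0.6182 = 1.644 km/s.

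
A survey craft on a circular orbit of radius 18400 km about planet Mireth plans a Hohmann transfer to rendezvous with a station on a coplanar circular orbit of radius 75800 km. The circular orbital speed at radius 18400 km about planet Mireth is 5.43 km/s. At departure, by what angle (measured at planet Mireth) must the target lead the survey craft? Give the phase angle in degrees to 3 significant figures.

φ = 91.8°

From the circular-orbit relation v² = μ/r at r = 18400 km: μ = v²r = (5.43)² × 18400 = 5.42522×10^5 km³/s².
The Hohmann ellipse has a_t = (r₁ + r₂)/2 = 47100 km.
The half-period of the transfer ellipse is t = π√(a_t³/μ) = 43599 s.
Target angular speed ω₂ = √(μ/r₂³) = 3.5294×10^-5 rad/s.
Angle swept by the target during transfer: ω₂·t = 1.5388 rad = 88.17°.
Arrival is 180° from departure on the ellipse, so φ = 180° − 88.17° = 91.8°.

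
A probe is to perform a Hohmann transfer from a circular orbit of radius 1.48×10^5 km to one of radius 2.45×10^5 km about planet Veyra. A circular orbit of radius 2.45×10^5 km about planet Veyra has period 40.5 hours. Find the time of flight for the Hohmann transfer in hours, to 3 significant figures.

From Kepler's third law T² = 4π²r³/μ at r = 2.45×10^5 km, T = 40.5 hours = 40.5 × 3600 s = 1.458×10^5 s: μ = 4π²r³/T² = 2.73113×10^7 km³/s².
The Hohmann ellipse has a_t = (r₁ + r₂)/2 = 1.965×10^5 km.
By Kepler's third law the transfer-orbit period is T = 2π√(a_t³/μ), so t = T/2 = 52360 s.
Converting: 52360 s ÷ 3600 s/hour = 14.5 hours.

t = 14.5 hours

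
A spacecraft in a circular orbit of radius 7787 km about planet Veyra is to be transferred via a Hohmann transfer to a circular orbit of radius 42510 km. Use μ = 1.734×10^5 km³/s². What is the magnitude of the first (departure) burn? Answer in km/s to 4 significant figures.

Semi-major axis of the transfer orbit: a_t = (7787 + 42510)/2 = 25148.5 km.
Circular speed at r = 7787 km: v_c = √(μ/r) = 4.719 km/s.
Vis-viva on the transfer ellipse at r = 7787 km gives v_t = √[μ(2/r − 1/a_t)] = 6.135 km/s.
Δv₁ = |v_t − v_c| = |6.135 − 4.719| = 1.416 km/s.

Δv₁ = 1.416 km/s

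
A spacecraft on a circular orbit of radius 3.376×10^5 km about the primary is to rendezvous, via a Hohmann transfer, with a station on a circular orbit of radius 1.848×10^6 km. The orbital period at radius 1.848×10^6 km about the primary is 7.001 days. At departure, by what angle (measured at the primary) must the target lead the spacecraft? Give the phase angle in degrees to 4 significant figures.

From Kepler's third law T² = 4π²r³/μ at r = 1.848×10^6 km, T = 7.001 days = 7.001 × 86400 s = 6.048864×10^5 s: μ = 4π²r³/T² = 6.80954×10^8 km³/s².
The Hohmann ellipse has a_t = (r₁ + r₂)/2 = 1.0928×10^6 km.
The half-period of the transfer ellipse is t = π√(a_t³/μ) = 1.375×10^5 s.
The target's mean motion on its circular orbit is ω₂ = √(μ/r₂³) = 1.039×10^-5 rad/s.
Angle swept by the target during transfer: ω₂·t = 1.4286 rad = 81.85°.
The spacecraft traverses 180° on the transfer ellipse, so the target must lead by 180° − 81.85° = 98.15°.

φ = 98.15°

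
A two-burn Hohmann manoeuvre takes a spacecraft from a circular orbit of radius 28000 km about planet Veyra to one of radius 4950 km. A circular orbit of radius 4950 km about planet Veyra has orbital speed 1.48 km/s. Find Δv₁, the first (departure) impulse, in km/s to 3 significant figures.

From the circular-orbit relation v² = μ/r at r = 4950 km: μ = v²r = (1.48)² × 4950 = 10842.5 km³/s².
Semi-major axis of the transfer orbit: a_t = (28000 + 4950)/2 = 16475 km.
Circular speed at r = 28000 km: v_c = √(μ/r) = 0.6223 km/s.
Transfer-orbit speed at the same r (vis-viva, a = a_t): v_t = √[μ(2/r − 1/a_t)] = 0.3411 km/s.
Δv₁ = |v_t − v_c| = |0.3411 − 0.6223| = 0.2812 km/s.

Δv₁ = 0.281 km/s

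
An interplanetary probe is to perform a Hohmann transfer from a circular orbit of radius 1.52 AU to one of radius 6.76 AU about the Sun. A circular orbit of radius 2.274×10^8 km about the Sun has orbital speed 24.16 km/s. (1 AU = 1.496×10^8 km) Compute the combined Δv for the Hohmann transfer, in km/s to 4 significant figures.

From the circular-orbit relation v² = μ/r at r = 2.274×10^8 km: μ = v²r = (24.16)² × 2.274×10^8 = 1.32735×10^11 km³/s².
In km: r₁ = 1.52 × 1.496×10^8 = 2.27392×10^8 km; r₂ = 6.76 × 1.496×10^8 = 1.011296×10^9 km.
Transfer-ellipse semi-major axis a_t = (r₁ + r₂)/2 = (2.27392×10^8 + 1.011296×10^9)/2 = 6.19344×10^8 km.
At r₁ the circular-orbit speed is v₁ = √(μ/r₁) = 24.160425 km/s.
On the transfer ellipse at r₁, vis-viva gives v_p = √[μ(2/r₁ − 1/a_t)] = 30.872923 km/s.
First burn Δv₁ = |v_p − v₁| = 6.712 km/s.
Circular speed at r₂: v₂ = √(μ/r₂) = 11.457 km/s.
Transfer-orbit speed at r₂: v_a = √[μ(2/r₂ − 1/a_t)] = 6.9418 km/s.
Second burn Δv₂ = |v₂ − v_a| = 4.515 km/s.
Total Δv = Δv₁ + Δv₂ = 11.23 km/s.

Δv = 11.23 km/s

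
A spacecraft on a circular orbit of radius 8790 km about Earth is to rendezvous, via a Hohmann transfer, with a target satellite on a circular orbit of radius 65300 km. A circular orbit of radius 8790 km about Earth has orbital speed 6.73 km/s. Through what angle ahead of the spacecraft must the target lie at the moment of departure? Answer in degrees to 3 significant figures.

φ = 103°

From the circular-orbit relation v² = μ/r at r = 8790 km: μ = v²r = (6.73)² × 8790 = 3.98125×10^5 km³/s².
The Hohmann ellipse has a_t = (r₁ + r₂)/2 = 37045 km.
Transfer time t = π√(a_t³/μ) = 35501 s.
Target angular speed ω₂ = √(μ/r₂³) = 3.7813×10^-5 rad/s.
Angle swept by the target during transfer: ω₂·t = 1.3424 rad = 76.91°.
The spacecraft traverses 180° on the transfer ellipse, so the target must lead by 180° − 76.91° = 103°.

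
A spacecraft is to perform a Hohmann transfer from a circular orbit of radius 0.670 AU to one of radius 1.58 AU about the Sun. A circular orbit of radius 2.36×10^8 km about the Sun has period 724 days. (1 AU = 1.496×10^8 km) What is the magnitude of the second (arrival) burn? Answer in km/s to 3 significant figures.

Δv₂ = 5.41 km/s

From Kepler's third law T² = 4π²r³/μ at r = 2.36×10^8 km, T = 724 days = 724 × 86400 s = 6.25536×10^7 s: μ = 4π²r³/T² = 1.32615×10^11 km³/s².
In km: r₁ = 0.670 × 1.496×10^8 = 1.00232×10^8 km; r₂ = 1.58 × 1.496×10^8 = 2.36368×10^8 km.
Semi-major axis of the transfer orbit: a_t = (1.00232×10^8 + 2.36368×10^8)/2 = 1.683×10^8 km.
Circular speed at r = 2.36368×10^8 km: v_c = √(μ/r) = 23.6865 km/s.
Transfer-orbit speed at the same r (vis-viva, a = a_t): v_t = √[μ(2/r − 1/a_t)] = 18.2794 km/s.
Δv₂ = |v_t − v_c| = |18.2794 − 23.6865| = 5.407 km/s.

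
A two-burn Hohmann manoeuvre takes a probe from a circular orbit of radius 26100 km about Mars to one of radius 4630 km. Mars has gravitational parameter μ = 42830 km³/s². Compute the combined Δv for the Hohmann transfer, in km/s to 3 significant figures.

Δv = 1.50 km/s

The Hohmann ellipse has a_t = (r₁ + r₂)/2 = 15365 km.
At r₁ the circular-orbit speed is v₁ = √(μ/r₁) = 1.281 km/s.
On the transfer ellipse at r₁, vis-viva equation gives v_a = √[μ(2/r₁ − 1/a_t)] = 0.7032 km/s.
First burn Δv₁ = |v_a − v₁| = 0.5778 km/s.
At r₂, v₂ = √(μ/r₂) = 3.04147 km/s.
Transfer-orbit speed at r₂: v_p = √[μ(2/r₂ − 1/a_t)] = 3.96404 km/s.
Second burn Δv₂ = |v₂ − v_p| = 0.9226 km/s.
Total Δv = Δv₁ + Δv₂ = 1.500 km/s.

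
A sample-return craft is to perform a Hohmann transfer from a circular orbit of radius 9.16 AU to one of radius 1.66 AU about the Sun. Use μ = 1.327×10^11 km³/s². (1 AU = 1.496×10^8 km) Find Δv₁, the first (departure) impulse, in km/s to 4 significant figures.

Δv₁ = 4.390 km/s

In km: r₁ = 9.16 × 1.496×10^8 = 1.370336×10^9 km; r₂ = 1.66 × 1.496×10^8 = 2.48336×10^8 km.
The Hohmann ellipse has a_t = (r₁ + r₂)/2 = 8.09336×10^8 km.
On the circular orbit at r = 1.370336×10^9 km, v_c = √(μ/r) = 9.841 km/s.
Transfer-orbit speed at the same r (vis-viva, a = a_t): v_t = √[μ(2/r − 1/a_t)] = 5.451 km/s.
Δv₁ = |v_t − v_c| = |5.451 − 9.841| = 4.390 km/s.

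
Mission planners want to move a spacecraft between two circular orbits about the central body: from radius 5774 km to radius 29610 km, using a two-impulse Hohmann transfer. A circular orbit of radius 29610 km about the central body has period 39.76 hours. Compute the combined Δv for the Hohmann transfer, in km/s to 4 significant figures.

From Kepler's third law T² = 4π²r³/μ at r = 29610 km, T = 39.76 hours = 39.76 × 3600 s = 1.43136×10^5 s: μ = 4π²r³/T² = 50023.9 km³/s².
Transfer-ellipse semi-major axis a_t = (r₁ + r₂)/2 = (5774 + 29610)/2 = 17692 km.
Circular speed at r₁: v₁ = √(μ/r₁) = √(50023.9/5774) = 2.9434 km/s.
On the transfer ellipse at r₁, vis-viva gives v_p = √[μ(2/r₁ − 1/a_t)] = 3.8079 km/s.
First burn Δv₁ = |v_p − v₁| = 0.8645 km/s.
At r₂, v₂ = √(μ/r₂) = 1.29978 km/s.
Transfer-orbit speed at r₂: v_a = √[μ(2/r₂ − 1/a_t)] = 0.742539 km/s.
Second burn Δv₂ = |v₂ − v_a| = 0.5572 km/s.
Total Δv = Δv₁ + Δv₂ = 1.422 km/s.

Δv = 1.422 km/s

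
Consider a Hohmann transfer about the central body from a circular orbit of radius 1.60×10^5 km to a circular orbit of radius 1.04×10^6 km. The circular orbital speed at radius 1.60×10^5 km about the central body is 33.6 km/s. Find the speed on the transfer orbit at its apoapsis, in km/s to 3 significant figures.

v = 6.81 km/s

From the circular-orbit relation v² = μ/r at r = 1.60×10^5 km: μ = v²r = (33.6)² × 1.60×10^5 = 1.80634×10^8 km³/s².
The Hohmann ellipse has a_t = (r₁ + r₂)/2 = 6.000×10^5 km.
At apoapsis, r = 1.040×10^6 km.
Applying v² = μ(2/r − 1/a_t): v = 6.806 km/s.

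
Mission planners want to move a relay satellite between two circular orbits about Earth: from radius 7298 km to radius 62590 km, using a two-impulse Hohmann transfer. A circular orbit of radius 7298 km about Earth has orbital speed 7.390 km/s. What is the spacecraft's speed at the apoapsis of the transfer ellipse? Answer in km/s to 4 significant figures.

From the circular-orbit relation v² = μ/r at r = 7298 km: μ = v²r = (7.390)² × 7298 = 3.98559×10^5 km³/s².
The Hohmann ellipse has a_t = (r₁ + r₂)/2 = 34944 km.
At apoapsis, r = 62590 km.
Vis-viva: v = √[μ(2/r − 1/a_t)] = √[3.98559×10^5 × (2/62590 − 1/34944)] = 1.153 km/s.

v = 1.153 km/s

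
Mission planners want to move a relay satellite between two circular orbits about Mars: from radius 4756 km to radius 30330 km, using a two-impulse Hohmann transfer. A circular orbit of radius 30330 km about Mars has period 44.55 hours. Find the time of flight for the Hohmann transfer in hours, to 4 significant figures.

From Kepler's third law T² = 4π²r³/μ at r = 30330 km, T = 44.55 hours = 44.55 × 3600 s = 1.6038×10^5 s: μ = 4π²r³/T² = 42822.9 km³/s².
Transfer-ellipse semi-major axis a_t = (r₁ + r₂)/2 = (4756 + 30330)/2 = 17543 km.
By Kepler's third law the transfer-orbit period is T = 2π√(a_t³/μ), so t = T/2 = 35275 s.
Converting: 35275 s ÷ 3600 s/hour = 9.799 hours.

t = 9.799 hours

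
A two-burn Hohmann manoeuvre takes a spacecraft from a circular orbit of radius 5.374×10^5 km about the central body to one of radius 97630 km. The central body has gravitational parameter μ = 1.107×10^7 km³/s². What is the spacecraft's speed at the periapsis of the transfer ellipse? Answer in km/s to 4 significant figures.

v = 13.85 km/s

Semi-major axis of the transfer orbit: a_t = (5.374×10^5 + 97630)/2 = 3.17515×10^5 km.
At periapsis, r = 97630 km.
Applying v² = μ(2/r − 1/a_t): v = 13.85 km/s.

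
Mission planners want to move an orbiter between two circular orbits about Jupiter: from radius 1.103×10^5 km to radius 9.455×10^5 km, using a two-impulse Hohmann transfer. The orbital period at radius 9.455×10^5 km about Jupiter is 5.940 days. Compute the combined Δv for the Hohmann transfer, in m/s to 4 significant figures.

From Kepler's third law T² = 4π²r³/μ at r = 9.455×10^5 km, T = 5.940 days = 5.940 × 86400 s = 5.13216×10^5 s: μ = 4π²r³/T² = 1.26690×10^8 km³/s².
Transfer-ellipse semi-major axis a_t = (r₁ + r₂)/2 = (1.103×10^5 + 9.455×10^5)/2 = 5.279×10^5 km.
At r₁ the circular-orbit speed is v₁ = √(μ/r₁) = 33.89 km/s.
Transfer-orbit speed at r₁ (vis-viva): v_p = √[μ(2/r₁ − 1/a_t)] = 45.36 km/s.
First burn Δv₁ = |v_p − v₁| = 11.47 km/s.
At r₂, v₂ = √(μ/r₂) = 11.5755 km/s.
Transfer-orbit speed at r₂: v_a = √[μ(2/r₂ − 1/a_t)] = 5.29119 km/s.
Second burn Δv₂ = |v₂ − v_a| = 6.284 km/s.
Total Δv = Δv₁ + Δv₂ = 17.75 km/s.

Δv = 17750 m/s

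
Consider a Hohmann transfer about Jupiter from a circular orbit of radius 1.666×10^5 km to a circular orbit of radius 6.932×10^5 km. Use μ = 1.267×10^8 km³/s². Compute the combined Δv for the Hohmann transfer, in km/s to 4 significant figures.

Δv = 12.54 km/s

Semi-major axis of the transfer orbit: a_t = (1.666×10^5 + 6.932×10^5)/2 = 4.299×10^5 km.
At r₁ the circular-orbit speed is v₁ = √(μ/r₁) = 27.577 km/s.
On the transfer ellipse at r₁, v² = μ(2/r − 1/a) gives v_p = √[μ(2/r₁ − 1/a_t)] = 35.018 km/s.
First burn Δv₁ = |v_p − v₁| = 7.441 km/s.
At r₂, v₂ = √(μ/r₂) = 13.519 km/s.
Transfer-orbit speed at r₂: v_a = √[μ(2/r₂ − 1/a_t)] = 8.4161 km/s.
Second burn Δv₂ = |v₂ − v_a| = 5.103 km/s.
Δv = Δv₁ + Δv₂ = 7.441 + 5.103 = 12.54 km/s.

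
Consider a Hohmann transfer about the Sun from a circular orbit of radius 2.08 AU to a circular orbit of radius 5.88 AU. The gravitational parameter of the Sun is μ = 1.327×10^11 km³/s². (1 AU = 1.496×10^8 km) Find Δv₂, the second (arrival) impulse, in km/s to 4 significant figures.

In km: r₁ = 2.08 × 1.496×10^8 = 3.11168×10^8 km; r₂ = 5.88 × 1.496×10^8 = 8.79648×10^8 km.
Semi-major axis of the transfer orbit: a_t = (3.11168×10^8 + 8.79648×10^8)/2 = 5.95408×10^8 km.
On the circular orbit at r = 8.79648×10^8 km, v_c = √(μ/r) = 12.282 km/s.
Transfer-orbit speed at the same r (vis-viva, a = a_t): v_t = √[μ(2/r − 1/a_t)] = 8.8791 km/s.
Δv₂ = |v_t − v_c| = |8.8791 − 12.282| = 3.403 km/s.

Δv₂ = 3.403 km/s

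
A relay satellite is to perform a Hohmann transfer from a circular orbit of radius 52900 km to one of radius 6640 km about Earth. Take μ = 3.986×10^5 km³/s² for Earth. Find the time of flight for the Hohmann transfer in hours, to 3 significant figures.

The Hohmann ellipse has a_t = (r₁ + r₂)/2 = 29770 km.
Half the transfer-orbit period gives t = π√(a_t³/μ) = 25560 s.
Converting: 25560 s ÷ 3600 s/hour = 7.10 hours.

t = 7.10 hours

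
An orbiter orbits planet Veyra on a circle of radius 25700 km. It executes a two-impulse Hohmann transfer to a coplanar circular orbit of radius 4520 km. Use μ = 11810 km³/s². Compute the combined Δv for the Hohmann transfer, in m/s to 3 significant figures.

Δv = 799 m/s

Transfer-ellipse semi-major axis a_t = (r₁ + r₂)/2 = (25700 + 4520)/2 = 15110 km.
Circular speed at r₁: v₁ = √(μ/r₁) = √(11810/25700) = 0.6779 km/s.
Transfer-orbit speed at r₁ (vis-viva equation): v_a = √[μ(2/r₁ − 1/a_t)] = 0.3708 km/s.
First burn Δv₁ = |v_a − v₁| = 0.3071 km/s.
Circular speed at r₂: v₂ = √(μ/r₂) = 1.6164 km/s.
Transfer-orbit speed at r₂: v_p = √[μ(2/r₂ − 1/a_t)] = 2.1081 km/s.
Second burn Δv₂ = |v₂ − v_p| = 0.4917 km/s.
Δv = Δv₁ + Δv₂ = 0.3071 + 0.4917 = 0.7988 km/s.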